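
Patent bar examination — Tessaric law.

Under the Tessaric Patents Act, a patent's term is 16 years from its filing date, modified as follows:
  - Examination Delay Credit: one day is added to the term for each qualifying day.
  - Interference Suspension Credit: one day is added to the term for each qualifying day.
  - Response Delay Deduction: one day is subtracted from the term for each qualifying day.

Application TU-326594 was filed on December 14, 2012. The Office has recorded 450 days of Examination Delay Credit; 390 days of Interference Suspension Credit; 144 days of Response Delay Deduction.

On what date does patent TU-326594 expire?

Base term: filing date + 16 years → 14 December 2028.
Examination Delay Credit: +450 days → 9 March 2030.
Interference Suspension Credit: +390 days → 3 April 2031.
Response Delay Deduction: −144 days → 10 November 2030.

2030-11-10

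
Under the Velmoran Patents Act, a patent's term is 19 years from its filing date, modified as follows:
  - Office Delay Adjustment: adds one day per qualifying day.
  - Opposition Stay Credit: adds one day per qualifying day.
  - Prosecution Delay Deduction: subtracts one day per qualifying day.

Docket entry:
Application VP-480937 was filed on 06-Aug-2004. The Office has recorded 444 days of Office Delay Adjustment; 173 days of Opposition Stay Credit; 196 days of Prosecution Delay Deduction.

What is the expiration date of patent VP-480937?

Base term: filing date + 19 years → 6 August 2023.
Office Delay Adjustment: +444 days → 23 October 2024.
Opposition Stay Credit: +173 days → 14 April 2025.
Prosecution Delay Deduction: −196 days → 30 September 2024.

September 30, 2024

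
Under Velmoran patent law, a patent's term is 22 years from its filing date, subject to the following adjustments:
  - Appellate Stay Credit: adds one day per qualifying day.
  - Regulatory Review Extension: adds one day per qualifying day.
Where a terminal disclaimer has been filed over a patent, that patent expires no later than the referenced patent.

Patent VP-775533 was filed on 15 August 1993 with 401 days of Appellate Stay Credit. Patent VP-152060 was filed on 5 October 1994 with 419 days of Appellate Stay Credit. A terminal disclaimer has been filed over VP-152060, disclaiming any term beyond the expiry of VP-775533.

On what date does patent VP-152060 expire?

September 19, 2016

Natural term of VP-152060:
  Base: filing + 22 years → 5 October 2016.
  Appellate Stay Credit: +419 days → 28 November 2017.
Expiry of referenced patent VP-775533:
  Base: filing + 22 years → 15 August 2015.
  Appellate Stay Credit: +401 days → 19 September 2016.
Terminal disclaimer: VP-152060 expires on the earlier of 28 November 2017 and 19 September 2016.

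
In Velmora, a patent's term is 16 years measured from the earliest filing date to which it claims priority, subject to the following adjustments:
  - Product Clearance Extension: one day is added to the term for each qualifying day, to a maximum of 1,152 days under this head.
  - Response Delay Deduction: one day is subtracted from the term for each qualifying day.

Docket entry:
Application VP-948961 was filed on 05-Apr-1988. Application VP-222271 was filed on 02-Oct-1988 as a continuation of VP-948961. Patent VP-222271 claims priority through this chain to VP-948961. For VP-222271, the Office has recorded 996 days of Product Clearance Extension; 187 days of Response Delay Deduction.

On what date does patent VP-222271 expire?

2006-06-23

Earliest priority filing: 5 April 1988.
Base term: 5 April 1988 + 16 years → 5 April 2004.
Product Clearance Extension: 996 days (within the 1152-day cap) → +996 days → 27 December 2006.
Response Delay Deduction: −187 days → 23 June 2006.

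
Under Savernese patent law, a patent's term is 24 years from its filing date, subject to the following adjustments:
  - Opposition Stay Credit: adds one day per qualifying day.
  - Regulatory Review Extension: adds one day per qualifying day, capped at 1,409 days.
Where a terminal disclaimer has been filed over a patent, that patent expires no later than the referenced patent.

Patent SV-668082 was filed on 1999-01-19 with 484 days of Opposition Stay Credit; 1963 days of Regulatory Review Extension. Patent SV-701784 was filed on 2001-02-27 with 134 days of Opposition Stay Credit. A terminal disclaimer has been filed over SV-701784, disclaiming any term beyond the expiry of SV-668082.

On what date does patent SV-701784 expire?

July 11, 2025

Natural term of SV-701784:
  Base: filing + 24 years → 27 February 2025.
  Opposition Stay Credit: +134 days → 11 July 2025.
Expiry of referenced patent SV-668082:
  Base: filing + 24 years → 19 January 2023.
  Opposition Stay Credit: +484 days → 17 May 2024.
  Regulatory Review Extension: 1963 days claimed exceeds the 1409-day cap, so +1409 days → 26 March 2028.
Terminal disclaimer: SV-701784 expires on the earlier of 11 July 2025 and 26 March 2028.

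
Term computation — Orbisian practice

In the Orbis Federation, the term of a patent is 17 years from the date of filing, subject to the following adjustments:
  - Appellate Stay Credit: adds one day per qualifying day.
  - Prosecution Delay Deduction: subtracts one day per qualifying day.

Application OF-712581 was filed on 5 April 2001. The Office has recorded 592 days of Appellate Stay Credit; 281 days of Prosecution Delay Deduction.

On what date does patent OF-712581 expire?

February 10, 2019

Base term: filing date + 17 years → 5 April 2018.
Appellate Stay Credit: +592 days → 18 November 2019.
Prosecution Delay Deduction: −281 days → 10 February 2019.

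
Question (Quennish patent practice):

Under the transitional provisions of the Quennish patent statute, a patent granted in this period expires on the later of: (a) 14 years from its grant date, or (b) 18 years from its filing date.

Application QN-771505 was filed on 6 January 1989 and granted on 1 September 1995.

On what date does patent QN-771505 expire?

(a) grant + 14 years → 1 September 2009.
(b) filing + 18 years → 6 January 2007.
Later of the two: 1 September 2009.

September 1, 2009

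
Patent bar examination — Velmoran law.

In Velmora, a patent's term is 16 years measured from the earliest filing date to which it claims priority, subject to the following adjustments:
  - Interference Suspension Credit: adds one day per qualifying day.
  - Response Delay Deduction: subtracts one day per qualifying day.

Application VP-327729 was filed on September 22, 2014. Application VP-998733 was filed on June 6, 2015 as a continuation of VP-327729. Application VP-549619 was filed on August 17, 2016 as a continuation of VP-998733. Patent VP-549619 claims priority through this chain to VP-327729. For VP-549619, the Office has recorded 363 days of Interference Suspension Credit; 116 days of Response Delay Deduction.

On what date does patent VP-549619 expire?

Earliest priority filing: 22 September 2014.
Base term: 22 September 2014 + 16 years → 22 September 2030.
Interference Suspension Credit: +363 days → 20 September 2031.
Response Delay Deduction: −116 days → 27 May 2031.

2031-05-27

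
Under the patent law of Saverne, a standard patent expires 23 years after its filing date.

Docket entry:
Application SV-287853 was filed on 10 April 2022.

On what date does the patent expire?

2045-04-10

Filing date + 23 years → 10 April 2045.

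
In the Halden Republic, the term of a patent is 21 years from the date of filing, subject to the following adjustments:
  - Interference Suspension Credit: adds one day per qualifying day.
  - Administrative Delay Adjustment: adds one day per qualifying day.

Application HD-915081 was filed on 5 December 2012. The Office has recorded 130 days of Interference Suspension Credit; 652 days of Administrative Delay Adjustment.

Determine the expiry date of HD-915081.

January 26, 2036

Base term: filing date + 21 years → 5 December 2033.
Interference Suspension Credit: +130 days → 14 April 2034.
Administrative Delay Adjustment: +652 days → 26 January 2036.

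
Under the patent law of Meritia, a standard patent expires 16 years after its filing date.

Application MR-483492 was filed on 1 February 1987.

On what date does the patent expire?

2003-02-01

Filing date + 16 years → 1 February 2003.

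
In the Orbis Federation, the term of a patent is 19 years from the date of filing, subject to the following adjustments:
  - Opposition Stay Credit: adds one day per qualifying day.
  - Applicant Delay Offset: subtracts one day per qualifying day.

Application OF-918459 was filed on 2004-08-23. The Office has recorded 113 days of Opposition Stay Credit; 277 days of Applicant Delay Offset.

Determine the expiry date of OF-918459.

Base term: filing date + 19 years → 23 August 2023.
Opposition Stay Credit: +113 days → 14 December 2023.
Applicant Delay Offset: −277 days → 12 March 2023.

March 12, 2023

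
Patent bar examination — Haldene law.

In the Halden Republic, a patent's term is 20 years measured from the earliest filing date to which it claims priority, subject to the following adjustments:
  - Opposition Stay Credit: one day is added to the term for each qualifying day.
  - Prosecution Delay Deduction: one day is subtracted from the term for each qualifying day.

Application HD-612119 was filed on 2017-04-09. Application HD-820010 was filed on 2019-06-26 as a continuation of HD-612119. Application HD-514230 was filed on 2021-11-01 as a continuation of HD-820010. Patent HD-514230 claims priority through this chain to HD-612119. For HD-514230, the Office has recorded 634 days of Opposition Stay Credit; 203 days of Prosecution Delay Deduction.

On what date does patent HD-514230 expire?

Earliest priority filing: 9 April 2017.
Base term: 9 April 2017 + 20 years → 9 April 2037.
Opposition Stay Credit: +634 days → 3 January 2039.
Prosecution Delay Deduction: −203 days → 14 June 2038.

June 14, 2038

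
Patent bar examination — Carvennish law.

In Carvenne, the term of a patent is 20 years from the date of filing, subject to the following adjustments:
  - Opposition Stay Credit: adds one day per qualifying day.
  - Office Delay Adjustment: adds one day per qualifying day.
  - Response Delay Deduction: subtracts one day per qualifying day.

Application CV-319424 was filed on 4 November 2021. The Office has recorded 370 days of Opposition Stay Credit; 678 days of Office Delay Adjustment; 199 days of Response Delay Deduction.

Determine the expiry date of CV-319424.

March 2, 2044

Base term: filing date + 20 years → 4 November 2041.
Opposition Stay Credit: +370 days → 9 November 2042.
Office Delay Adjustment: +678 days → 17 September 2044.
Response Delay Deduction: −199 days → 2 March 2044.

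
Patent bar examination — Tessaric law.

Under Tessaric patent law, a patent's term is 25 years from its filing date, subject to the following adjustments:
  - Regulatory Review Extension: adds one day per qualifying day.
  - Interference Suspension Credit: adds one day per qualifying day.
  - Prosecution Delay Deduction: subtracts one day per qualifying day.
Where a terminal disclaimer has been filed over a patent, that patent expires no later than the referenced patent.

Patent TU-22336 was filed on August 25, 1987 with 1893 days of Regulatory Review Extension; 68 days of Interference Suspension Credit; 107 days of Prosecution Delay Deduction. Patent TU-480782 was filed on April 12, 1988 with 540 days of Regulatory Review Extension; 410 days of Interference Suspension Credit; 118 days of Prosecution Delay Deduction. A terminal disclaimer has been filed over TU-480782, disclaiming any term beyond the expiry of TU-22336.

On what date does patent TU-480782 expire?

July 23, 2015

Natural term of TU-480782:
  Base: filing + 25 years → 12 April 2013.
  Regulatory Review Extension: +540 days → 4 October 2014.
  Interference Suspension Credit: +410 days → 18 November 2015.
  Prosecution Delay Deduction: −118 days → 23 July 2015.
Expiry of referenced patent TU-22336:
  Base: filing + 25 years → 25 August 2012.
  Regulatory Review Extension: +1893 days → 31 October 2017.
  Interference Suspension Credit: +68 days → 7 January 2018.
  Prosecution Delay Deduction: −107 days → 22 September 2017.
Terminal disclaimer: TU-480782 expires on the earlier of 23 July 2015 and 22 September 2017.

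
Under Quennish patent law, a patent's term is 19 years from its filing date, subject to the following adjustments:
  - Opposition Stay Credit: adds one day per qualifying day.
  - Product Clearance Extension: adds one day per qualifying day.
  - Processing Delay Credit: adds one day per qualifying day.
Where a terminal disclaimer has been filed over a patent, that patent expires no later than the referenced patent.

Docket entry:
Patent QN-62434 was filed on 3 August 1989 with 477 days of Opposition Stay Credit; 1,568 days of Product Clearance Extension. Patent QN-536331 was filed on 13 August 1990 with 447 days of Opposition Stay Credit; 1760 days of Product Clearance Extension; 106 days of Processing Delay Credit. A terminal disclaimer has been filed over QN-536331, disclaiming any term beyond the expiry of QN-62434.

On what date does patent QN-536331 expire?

Natural term of QN-536331:
  Base: filing + 19 years → 13 August 2009.
  Opposition Stay Credit: +447 days → 3 November 2010.
  Product Clearance Extension: +1760 days → 29 August 2015.
  Processing Delay Credit: +106 days → 13 December 2015.
Expiry of referenced patent QN-62434:
  Base: filing + 19 years → 3 August 2008.
  Opposition Stay Credit: +477 days → 23 November 2009.
  Product Clearance Extension: +1568 days → 10 March 2014.
Terminal disclaimer: QN-536331 expires on the earlier of 13 December 2015 and 10 March 2014.

March 10, 2014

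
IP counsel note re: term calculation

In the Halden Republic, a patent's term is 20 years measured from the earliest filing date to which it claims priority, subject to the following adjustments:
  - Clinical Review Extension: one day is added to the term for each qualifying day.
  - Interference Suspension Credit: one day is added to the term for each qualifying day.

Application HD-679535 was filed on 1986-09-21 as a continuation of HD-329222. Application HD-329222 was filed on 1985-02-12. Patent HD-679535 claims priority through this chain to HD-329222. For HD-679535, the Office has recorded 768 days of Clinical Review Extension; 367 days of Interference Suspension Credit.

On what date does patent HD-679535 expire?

2008-03-23

Earliest priority filing: 12 February 1985.
Base term: 12 February 1985 + 20 years → 12 February 2005.
Clinical Review Extension: +768 days → 22 March 2007.
Interference Suspension Credit: +367 days → 23 March 2008.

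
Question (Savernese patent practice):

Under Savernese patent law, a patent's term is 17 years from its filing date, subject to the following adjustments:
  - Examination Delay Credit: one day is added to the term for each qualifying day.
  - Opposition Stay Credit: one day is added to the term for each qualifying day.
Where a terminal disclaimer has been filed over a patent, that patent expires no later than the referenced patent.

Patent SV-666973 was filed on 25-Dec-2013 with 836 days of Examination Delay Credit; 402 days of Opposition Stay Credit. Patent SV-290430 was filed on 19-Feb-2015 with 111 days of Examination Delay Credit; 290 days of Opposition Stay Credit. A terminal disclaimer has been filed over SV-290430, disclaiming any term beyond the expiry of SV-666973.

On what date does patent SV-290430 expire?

2033-03-26

Natural term of SV-290430:
  Base: filing + 17 years → 19 February 2032.
  Examination Delay Credit: +111 days → 9 June 2032.
  Opposition Stay Credit: +290 days → 26 March 2033.
Expiry of referenced patent SV-666973:
  Base: filing + 17 years → 25 December 2030.
  Examination Delay Credit: +836 days → 9 April 2033.
  Opposition Stay Credit: +402 days → 16 May 2034.
Terminal disclaimer: SV-290430 expires on the earlier of 26 March 2033 and 16 May 2034.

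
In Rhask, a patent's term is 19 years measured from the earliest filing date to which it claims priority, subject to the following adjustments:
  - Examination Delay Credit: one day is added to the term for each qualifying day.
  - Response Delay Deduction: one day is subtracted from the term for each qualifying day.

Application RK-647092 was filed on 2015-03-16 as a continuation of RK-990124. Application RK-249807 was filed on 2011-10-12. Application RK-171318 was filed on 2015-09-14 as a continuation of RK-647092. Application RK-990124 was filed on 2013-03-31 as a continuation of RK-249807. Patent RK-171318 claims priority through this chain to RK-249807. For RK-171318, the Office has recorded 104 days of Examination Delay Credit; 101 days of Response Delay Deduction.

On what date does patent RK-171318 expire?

Earliest priority filing: 12 October 2011.
Base term: 12 October 2011 + 19 years → 12 October 2030.
Examination Delay Credit: +104 days → 24 January 2031.
Response Delay Deduction: −101 days → 15 October 2030.

October 15, 2030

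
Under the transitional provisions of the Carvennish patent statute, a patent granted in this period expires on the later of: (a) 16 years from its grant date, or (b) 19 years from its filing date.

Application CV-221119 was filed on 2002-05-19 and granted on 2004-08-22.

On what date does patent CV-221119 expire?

(a) grant + 16 years → 22 August 2020.
(b) filing + 19 years → 19 May 2021.
Later of the two: 19 May 2021.

2021-05-19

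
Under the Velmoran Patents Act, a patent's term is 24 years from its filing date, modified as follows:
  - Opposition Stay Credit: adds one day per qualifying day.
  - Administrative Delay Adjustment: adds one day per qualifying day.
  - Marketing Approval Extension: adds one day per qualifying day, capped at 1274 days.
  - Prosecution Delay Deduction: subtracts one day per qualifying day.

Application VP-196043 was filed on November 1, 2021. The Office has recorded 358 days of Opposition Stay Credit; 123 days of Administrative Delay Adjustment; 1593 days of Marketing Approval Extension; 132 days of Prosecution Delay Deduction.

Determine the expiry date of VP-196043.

Base term: filing date + 24 years → 1 November 2045.
Opposition Stay Credit: +358 days → 25 October 2046.
Administrative Delay Adjustment: +123 days → 25 February 2047.
Marketing Approval Extension: 1593 days claimed exceeds the 1274-day cap, so +1274 days → 22 August 2050.
Prosecution Delay Deduction: −132 days → 12 April 2050.

April 12, 2050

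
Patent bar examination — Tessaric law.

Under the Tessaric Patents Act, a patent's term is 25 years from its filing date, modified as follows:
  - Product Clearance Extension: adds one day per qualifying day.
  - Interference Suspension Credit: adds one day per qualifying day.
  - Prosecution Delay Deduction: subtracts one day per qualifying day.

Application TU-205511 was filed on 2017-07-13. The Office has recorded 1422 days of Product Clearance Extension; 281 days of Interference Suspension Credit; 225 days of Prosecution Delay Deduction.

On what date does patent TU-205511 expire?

Base term: filing date + 25 years → 13 July 2042.
Product Clearance Extension: +1422 days → 4 June 2046.
Interference Suspension Credit: +281 days → 12 March 2047.
Prosecution Delay Deduction: −225 days → 30 July 2046.

2046-07-30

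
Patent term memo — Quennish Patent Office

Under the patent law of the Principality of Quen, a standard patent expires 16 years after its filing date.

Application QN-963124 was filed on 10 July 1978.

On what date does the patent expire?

July 10, 1994

Filing date + 16 years → 10 July 1994.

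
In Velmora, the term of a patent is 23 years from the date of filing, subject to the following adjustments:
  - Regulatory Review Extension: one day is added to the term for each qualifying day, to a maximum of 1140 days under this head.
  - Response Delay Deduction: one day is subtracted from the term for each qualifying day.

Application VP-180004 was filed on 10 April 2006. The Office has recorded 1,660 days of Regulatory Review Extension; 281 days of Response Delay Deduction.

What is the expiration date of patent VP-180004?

Base term: filing date + 23 years → 10 April 2029.
Regulatory Review Extension: 1660 days claimed exceeds the 1140-day cap, so +1140 days → 24 May 2032.
Response Delay Deduction: −281 days → 17 August 2031.

August 17, 2031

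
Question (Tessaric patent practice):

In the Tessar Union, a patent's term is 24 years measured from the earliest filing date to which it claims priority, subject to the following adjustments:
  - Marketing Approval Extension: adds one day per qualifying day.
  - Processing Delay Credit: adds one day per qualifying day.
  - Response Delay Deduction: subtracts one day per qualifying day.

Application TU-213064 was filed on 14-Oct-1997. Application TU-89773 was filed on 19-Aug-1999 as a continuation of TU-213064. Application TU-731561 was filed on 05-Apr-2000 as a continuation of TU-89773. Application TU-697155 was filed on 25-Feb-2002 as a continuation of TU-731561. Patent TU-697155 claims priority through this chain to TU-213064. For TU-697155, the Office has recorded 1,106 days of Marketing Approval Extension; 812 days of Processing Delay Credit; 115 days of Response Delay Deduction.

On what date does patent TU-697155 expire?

2026-09-21

Earliest priority filing: 14 October 1997.
Base term: 14 October 1997 + 24 years → 14 October 2021.
Marketing Approval Extension: +1106 days → 24 October 2024.
Processing Delay Credit: +812 days → 14 January 2027.
Response Delay Deduction: −115 days → 21 September 2026.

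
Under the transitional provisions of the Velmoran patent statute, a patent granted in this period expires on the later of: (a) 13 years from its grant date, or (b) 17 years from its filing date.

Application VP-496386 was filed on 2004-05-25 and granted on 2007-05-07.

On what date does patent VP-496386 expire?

(a) grant + 13 years → 7 May 2020.
(b) filing + 17 years → 25 May 2021.
Later of the two: 25 May 2021.

2021-05-25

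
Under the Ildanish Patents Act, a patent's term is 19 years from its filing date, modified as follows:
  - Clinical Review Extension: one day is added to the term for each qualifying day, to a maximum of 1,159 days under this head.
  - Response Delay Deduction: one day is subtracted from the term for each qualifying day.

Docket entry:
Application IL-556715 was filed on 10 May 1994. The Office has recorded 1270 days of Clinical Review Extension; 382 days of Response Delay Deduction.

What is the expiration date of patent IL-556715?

2015-06-26

Base term: filing date + 19 years → 10 May 2013.
Clinical Review Extension: 1270 days claimed exceeds the 1159-day cap, so +1159 days → 12 July 2016.
Response Delay Deduction: −382 days → 26 June 2015.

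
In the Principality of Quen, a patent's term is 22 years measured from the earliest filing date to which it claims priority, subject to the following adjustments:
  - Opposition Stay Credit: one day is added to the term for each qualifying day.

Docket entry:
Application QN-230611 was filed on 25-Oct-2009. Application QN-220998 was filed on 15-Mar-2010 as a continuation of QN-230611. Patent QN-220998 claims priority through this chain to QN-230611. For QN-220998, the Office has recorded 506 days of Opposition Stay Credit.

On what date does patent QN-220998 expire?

March 14, 2033

Earliest priority filing: 25 October 2009.
Base term: 25 October 2009 + 22 years → 25 October 2031.
Opposition Stay Credit: +506 days → 14 March 2033.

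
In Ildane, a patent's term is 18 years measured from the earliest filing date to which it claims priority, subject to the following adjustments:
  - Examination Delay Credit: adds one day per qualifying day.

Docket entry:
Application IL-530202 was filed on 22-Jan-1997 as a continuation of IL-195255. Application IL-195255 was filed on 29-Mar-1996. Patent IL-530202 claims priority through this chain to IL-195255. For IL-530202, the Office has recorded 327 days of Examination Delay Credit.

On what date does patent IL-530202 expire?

February 19, 2015

Earliest priority filing: 29 March 1996.
Base term: 29 March 1996 + 18 years → 29 March 2014.
Examination Delay Credit: +327 days → 19 February 2015.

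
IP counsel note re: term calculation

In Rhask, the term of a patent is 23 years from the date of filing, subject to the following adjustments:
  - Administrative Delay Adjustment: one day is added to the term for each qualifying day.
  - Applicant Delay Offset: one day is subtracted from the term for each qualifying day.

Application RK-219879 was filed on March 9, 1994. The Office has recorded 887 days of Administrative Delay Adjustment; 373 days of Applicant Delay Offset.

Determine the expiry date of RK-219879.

Base term: filing date + 23 years → 9 March 2017.
Administrative Delay Adjustment: +887 days → 13 August 2019.
Applicant Delay Offset: −373 days → 5 August 2018.

August 5, 2018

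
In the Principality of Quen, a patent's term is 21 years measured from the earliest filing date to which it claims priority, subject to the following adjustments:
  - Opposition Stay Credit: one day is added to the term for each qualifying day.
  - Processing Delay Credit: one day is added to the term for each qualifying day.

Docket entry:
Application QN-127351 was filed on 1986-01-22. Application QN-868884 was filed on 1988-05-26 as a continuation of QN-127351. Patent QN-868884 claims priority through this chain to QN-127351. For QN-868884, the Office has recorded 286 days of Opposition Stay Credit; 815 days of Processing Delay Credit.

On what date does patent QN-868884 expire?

2010-01-27

Earliest priority filing: 22 January 1986.
Base term: 22 January 1986 + 21 years → 22 January 2007.
Opposition Stay Credit: +286 days → 4 November 2007.
Processing Delay Credit: +815 days → 27 January 2010.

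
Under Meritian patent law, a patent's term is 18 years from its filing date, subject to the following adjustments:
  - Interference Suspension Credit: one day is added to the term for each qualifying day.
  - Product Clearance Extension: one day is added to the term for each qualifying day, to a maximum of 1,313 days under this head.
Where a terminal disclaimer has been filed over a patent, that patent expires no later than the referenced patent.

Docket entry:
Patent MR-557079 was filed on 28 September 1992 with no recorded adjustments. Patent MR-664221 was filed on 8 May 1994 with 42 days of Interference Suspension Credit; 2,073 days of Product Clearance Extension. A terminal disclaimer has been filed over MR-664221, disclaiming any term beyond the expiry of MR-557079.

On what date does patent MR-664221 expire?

2010-09-28

Natural term of MR-664221:
  Base: filing + 18 years → 8 May 2012.
  Interference Suspension Credit: +42 days → 19 June 2012.
  Product Clearance Extension: 2073 days claimed exceeds the 1313-day cap, so +1313 days → 23 January 2016.
Expiry of referenced patent MR-557079:
  Base: filing + 18 years → 28 September 2010.
Terminal disclaimer: MR-664221 expires on the earlier of 23 January 2016 and 28 September 2010.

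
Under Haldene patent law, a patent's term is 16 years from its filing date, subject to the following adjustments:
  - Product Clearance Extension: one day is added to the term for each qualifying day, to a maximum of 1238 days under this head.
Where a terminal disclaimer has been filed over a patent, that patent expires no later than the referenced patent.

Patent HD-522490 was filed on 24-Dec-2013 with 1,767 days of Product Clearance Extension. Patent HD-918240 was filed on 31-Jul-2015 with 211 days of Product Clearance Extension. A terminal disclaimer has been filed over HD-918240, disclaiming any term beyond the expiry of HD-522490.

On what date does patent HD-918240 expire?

2032-02-27

Natural term of HD-918240:
  Base: filing + 16 years → 31 July 2031.
  Product Clearance Extension: 211 days (within the 1238-day cap) → +211 days → 27 February 2032.
Expiry of referenced patent HD-522490:
  Base: filing + 16 years → 24 December 2029.
  Product Clearance Extension: 1767 days claimed exceeds the 1238-day cap, so +1238 days → 15 May 2033.
Terminal disclaimer: HD-918240 expires on the earlier of 27 February 2032 and 15 May 2033.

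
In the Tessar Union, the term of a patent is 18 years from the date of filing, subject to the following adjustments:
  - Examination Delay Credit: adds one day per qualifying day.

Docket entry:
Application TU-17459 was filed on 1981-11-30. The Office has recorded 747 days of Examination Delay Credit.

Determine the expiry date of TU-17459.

Base term: filing date + 18 years → 30 November 1999.
Examination Delay Credit: +747 days → 16 December 2001.

December 16, 2001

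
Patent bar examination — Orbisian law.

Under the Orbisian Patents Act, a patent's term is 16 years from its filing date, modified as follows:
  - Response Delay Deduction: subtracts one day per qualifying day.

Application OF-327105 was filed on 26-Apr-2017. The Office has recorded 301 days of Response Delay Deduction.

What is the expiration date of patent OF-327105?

Base term: filing date + 16 years → 26 April 2033.
Response Delay Deduction: −301 days → 29 June 2032.

June 29, 2032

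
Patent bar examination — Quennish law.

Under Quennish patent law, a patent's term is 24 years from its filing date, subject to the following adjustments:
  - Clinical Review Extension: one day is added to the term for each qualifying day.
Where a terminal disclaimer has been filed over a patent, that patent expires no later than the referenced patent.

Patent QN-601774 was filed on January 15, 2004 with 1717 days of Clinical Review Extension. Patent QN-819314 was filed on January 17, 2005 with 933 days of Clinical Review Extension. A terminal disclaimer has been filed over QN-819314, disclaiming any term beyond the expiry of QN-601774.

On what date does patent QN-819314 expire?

August 8, 2031

Natural term of QN-819314:
  Base: filing + 24 years → 17 January 2029.
  Clinical Review Extension: +933 days → 8 August 2031.
Expiry of referenced patent QN-601774:
  Base: filing + 24 years → 15 January 2028.
  Clinical Review Extension: +1717 days → 27 September 2032.
Terminal disclaimer: QN-819314 expires on the earlier of 8 August 2031 and 27 September 2032.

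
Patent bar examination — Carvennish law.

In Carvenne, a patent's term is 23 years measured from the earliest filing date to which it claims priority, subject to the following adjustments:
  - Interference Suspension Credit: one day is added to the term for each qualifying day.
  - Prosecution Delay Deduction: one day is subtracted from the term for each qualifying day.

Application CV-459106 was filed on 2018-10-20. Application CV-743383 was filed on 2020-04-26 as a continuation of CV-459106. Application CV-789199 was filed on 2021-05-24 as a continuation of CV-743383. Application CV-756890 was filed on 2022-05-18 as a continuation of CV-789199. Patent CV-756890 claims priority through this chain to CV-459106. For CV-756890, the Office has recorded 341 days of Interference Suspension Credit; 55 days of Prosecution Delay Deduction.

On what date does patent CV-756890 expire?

Earliest priority filing: 20 October 2018.
Base term: 20 October 2018 + 23 years → 20 October 2041.
Interference Suspension Credit: +341 days → 26 September 2042.
Prosecution Delay Deduction: −55 days → 2 August 2042.

2042-08-02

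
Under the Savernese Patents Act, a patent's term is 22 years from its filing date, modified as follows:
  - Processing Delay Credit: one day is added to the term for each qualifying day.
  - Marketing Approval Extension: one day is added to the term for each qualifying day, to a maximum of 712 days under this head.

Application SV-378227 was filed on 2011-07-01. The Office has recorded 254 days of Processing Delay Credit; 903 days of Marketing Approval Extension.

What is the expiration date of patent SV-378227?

February 22, 2036

Base term: filing date + 22 years → 1 July 2033.
Processing Delay Credit: +254 days → 12 March 2034.
Marketing Approval Extension: 903 days claimed exceeds the 712-day cap, so +712 days → 22 February 2036.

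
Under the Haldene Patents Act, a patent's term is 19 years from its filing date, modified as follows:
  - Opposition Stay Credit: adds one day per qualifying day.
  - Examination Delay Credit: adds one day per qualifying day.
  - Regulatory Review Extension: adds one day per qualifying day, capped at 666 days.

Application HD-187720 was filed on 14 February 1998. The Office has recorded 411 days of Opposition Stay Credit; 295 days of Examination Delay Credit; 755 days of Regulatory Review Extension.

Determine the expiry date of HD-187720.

Base term: filing date + 19 years → 14 February 2017.
Opposition Stay Credit: +411 days → 1 April 2018.
Examination Delay Credit: +295 days → 21 January 2019.
Regulatory Review Extension: 755 days claimed exceeds the 666-day cap, so +666 days → 17 November 2020.

November 17, 2020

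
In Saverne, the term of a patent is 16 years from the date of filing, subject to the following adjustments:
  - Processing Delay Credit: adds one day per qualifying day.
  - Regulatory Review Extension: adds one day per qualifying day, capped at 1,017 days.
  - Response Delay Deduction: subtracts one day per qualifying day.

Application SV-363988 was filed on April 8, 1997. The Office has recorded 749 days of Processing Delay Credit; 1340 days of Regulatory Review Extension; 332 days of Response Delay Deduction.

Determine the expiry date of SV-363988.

2017-03-12

Base term: filing date + 16 years → 8 April 2013.
Processing Delay Credit: +749 days → 27 April 2015.
Regulatory Review Extension: 1340 days claimed exceeds the 1017-day cap, so +1017 days → 7 February 2018.
Response Delay Deduction: −332 days → 12 March 2017.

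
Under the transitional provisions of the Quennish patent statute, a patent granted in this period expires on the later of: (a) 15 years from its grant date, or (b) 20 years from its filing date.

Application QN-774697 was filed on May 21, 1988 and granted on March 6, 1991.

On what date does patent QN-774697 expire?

2008-05-21

(a) grant + 15 years → 6 March 2006.
(b) filing + 20 years → 21 May 2008.
Later of the two: 21 May 2008.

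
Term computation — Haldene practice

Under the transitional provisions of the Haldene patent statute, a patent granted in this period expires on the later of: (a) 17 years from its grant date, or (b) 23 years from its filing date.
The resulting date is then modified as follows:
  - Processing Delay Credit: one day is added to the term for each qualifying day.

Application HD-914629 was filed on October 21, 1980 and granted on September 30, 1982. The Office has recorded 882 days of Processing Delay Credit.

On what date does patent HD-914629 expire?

March 21, 2006

(a) grant + 17 years → 30 September 1999.
(b) filing + 23 years → 21 October 2003.
Later of the two: 21 October 2003.
Processing Delay Credit: +882 days → 21 March 2006.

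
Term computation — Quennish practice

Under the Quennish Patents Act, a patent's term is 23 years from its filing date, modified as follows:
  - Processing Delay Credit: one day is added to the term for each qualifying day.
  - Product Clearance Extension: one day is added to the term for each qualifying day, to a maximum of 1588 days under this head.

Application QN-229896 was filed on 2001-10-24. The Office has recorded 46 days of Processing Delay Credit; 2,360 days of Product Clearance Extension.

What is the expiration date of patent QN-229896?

Base term: filing date + 23 years → 24 October 2024.
Processing Delay Credit: +46 days → 9 December 2024.
Product Clearance Extension: 2360 days claimed exceeds the 1588-day cap, so +1588 days → 15 April 2029.

April 15, 2029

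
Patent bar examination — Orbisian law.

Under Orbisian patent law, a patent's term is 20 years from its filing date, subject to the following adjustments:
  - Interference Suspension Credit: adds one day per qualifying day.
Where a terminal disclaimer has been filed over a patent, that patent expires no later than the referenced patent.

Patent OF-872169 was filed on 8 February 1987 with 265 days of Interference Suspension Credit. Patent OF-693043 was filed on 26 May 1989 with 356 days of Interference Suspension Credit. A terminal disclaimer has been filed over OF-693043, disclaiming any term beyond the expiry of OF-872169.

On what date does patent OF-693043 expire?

Natural term of OF-693043:
  Base: filing + 20 years → 26 May 2009.
  Interference Suspension Credit: +356 days → 17 May 2010.
Expiry of referenced patent OF-872169:
  Base: filing + 20 years → 8 February 2007.
  Interference Suspension Credit: +265 days → 31 October 2007.
Terminal disclaimer: OF-693043 expires on the earlier of 17 May 2010 and 31 October 2007.

2007-10-31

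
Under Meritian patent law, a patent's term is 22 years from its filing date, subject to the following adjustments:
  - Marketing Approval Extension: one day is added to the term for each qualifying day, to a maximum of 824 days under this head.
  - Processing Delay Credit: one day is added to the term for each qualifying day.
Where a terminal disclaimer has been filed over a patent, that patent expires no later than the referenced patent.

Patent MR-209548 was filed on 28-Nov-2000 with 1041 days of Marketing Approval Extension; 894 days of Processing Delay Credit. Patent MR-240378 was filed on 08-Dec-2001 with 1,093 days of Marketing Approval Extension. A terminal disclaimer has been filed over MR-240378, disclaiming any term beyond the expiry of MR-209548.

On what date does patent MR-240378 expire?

2026-03-11

Natural term of MR-240378:
  Base: filing + 22 years → 8 December 2023.
  Marketing Approval Extension: 1093 days claimed exceeds the 824-day cap, so +824 days → 11 March 2026.
Expiry of referenced patent MR-209548:
  Base: filing + 22 years → 28 November 2022.
  Marketing Approval Extension: 1041 days claimed exceeds the 824-day cap, so +824 days → 1 March 2025.
  Processing Delay Credit: +894 days → 12 August 2027.
Terminal disclaimer: MR-240378 expires on the earlier of 11 March 2026 and 12 August 2027.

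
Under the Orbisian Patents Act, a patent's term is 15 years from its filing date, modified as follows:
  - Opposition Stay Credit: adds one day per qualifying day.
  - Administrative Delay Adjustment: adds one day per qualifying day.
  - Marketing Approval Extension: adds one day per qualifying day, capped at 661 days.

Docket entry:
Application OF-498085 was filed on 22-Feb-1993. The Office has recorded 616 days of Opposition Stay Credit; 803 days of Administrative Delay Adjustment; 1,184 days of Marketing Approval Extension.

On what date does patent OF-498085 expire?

Base term: filing date + 15 years → 22 February 2008.
Opposition Stay Credit: +616 days → 30 October 2009.
Administrative Delay Adjustment: +803 days → 11 January 2012.
Marketing Approval Extension: 1184 days claimed exceeds the 661-day cap, so +661 days → 2 November 2013.

2013-11-02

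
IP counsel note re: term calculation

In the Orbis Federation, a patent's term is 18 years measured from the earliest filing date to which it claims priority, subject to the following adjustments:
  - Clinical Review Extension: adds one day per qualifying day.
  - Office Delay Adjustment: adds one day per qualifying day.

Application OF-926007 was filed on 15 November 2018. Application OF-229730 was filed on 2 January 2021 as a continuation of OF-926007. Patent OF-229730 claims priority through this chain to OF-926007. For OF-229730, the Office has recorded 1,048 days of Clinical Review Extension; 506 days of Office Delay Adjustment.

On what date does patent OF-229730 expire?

2041-02-16

Earliest priority filing: 15 November 2018.
Base term: 15 November 2018 + 18 years → 15 November 2036.
Clinical Review Extension: +1048 days → 29 September 2039.
Office Delay Adjustment: +506 days → 16 February 2041.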